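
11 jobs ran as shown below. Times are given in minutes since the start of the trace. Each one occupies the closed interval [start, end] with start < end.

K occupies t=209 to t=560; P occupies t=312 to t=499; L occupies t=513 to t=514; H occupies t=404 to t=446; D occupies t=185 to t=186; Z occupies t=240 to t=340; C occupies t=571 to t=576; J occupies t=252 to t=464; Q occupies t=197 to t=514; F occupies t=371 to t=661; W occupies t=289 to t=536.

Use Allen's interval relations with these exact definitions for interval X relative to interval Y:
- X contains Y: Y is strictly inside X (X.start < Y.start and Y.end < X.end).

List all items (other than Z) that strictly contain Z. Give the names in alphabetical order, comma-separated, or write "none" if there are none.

K, Q

Target Z = [t=240, t=340].
C [t=571, t=576] → after → no.
D [t=185, t=186] → before → no.
F [t=371, t=661] → after → no.
H [t=404, t=446] → after → no.
J [t=252, t=464] → overlapped-by → no.
K [t=209, t=560] → contains → yes.
L [t=513, t=514] → after → no.
P [t=312, t=499] → overlapped-by → no.
Q [t=197, t=514] → contains → yes.
W [t=289, t=536] → overlapped-by → no.
Result: K, Q.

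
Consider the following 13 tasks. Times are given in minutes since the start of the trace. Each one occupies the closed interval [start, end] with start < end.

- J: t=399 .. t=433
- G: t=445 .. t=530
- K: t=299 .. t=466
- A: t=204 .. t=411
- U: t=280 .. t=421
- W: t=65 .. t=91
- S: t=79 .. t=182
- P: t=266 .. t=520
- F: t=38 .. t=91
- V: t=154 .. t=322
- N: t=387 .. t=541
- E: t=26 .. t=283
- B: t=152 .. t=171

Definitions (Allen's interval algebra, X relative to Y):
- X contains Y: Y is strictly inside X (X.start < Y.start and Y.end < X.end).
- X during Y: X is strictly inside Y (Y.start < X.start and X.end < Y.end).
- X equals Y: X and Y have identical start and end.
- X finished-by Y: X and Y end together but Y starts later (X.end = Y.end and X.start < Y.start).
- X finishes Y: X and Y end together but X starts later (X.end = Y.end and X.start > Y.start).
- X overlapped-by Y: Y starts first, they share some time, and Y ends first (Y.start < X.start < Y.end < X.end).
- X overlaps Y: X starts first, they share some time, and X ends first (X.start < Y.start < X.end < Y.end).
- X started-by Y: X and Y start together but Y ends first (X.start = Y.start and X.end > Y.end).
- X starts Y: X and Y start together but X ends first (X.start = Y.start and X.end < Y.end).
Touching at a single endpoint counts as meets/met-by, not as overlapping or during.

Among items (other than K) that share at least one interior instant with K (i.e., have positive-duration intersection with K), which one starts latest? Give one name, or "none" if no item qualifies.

G

Target K = [t=299, t=466].
A [t=204, t=411] → overlaps → candidate.
B [t=152, t=171] → before → excluded.
E [t=26, t=283] → before → excluded.
F [t=38, t=91] → before → excluded.
G [t=445, t=530] → overlapped-by → candidate.
J [t=399, t=433] → during → candidate.
N [t=387, t=541] → overlapped-by → candidate.
P [t=266, t=520] → contains → candidate.
S [t=79, t=182] → before → excluded.
U [t=280, t=421] → overlaps → candidate.
V [t=154, t=322] → overlaps → candidate.
W [t=65, t=91] → before → excluded.
Among candidates, latest start is t=445 → G.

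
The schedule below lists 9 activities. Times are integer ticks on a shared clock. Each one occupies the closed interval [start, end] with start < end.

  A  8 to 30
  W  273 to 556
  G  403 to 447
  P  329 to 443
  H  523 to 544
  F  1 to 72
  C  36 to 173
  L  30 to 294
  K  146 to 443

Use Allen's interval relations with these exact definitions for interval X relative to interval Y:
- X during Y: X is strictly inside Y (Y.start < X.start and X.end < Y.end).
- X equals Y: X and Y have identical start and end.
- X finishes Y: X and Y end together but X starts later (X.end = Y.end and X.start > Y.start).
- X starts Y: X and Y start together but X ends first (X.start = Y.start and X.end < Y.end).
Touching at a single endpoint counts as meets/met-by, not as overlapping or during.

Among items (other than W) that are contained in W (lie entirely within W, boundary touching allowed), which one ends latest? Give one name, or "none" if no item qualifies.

Target W = [273, 556].
A [8, 30] → before → excluded.
C [36, 173] → before → excluded.
F [1, 72] → before → excluded.
G [403, 447] → during → candidate.
H [523, 544] → during → candidate.
K [146, 443] → overlaps → excluded.
L [30, 294] → overlaps → excluded.
P [329, 443] → during → candidate.
Among candidates, latest end is 544 → H.

H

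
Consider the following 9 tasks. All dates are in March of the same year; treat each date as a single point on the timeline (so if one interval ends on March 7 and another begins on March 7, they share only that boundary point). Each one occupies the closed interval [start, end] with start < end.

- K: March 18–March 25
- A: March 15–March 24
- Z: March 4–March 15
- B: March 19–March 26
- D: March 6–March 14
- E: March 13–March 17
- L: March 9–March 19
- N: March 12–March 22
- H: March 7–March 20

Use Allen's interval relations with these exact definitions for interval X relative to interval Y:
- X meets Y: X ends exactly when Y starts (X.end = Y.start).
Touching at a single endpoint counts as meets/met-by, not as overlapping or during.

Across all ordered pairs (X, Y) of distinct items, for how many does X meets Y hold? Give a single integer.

2

Checking all 72 ordered pairs for relation 'meets'; matching pairs in alphabetical order:
(L, B): L meets B ✓
(Z, A): Z meets A ✓
Count: 2.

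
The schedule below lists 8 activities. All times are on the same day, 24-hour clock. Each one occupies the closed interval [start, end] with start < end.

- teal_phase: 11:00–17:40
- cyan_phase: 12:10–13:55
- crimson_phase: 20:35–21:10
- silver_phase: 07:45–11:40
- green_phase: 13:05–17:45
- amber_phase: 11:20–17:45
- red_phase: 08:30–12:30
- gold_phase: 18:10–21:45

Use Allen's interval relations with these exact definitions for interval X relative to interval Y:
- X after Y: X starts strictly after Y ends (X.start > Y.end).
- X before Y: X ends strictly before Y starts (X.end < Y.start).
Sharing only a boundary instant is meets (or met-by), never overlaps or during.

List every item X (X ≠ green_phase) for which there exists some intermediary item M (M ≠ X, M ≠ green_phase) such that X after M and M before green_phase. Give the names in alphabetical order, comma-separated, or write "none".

crimson_phase, cyan_phase, gold_phase

Target green_phase = [13:05, 17:45].
Intermediaries M with M before green_phase: red_phase, silver_phase.
Via red_phase — items with X after red_phase: crimson_phase, gold_phase.
Via silver_phase — items with X after silver_phase: crimson_phase, cyan_phase, gold_phase.
Union: crimson_phase, cyan_phase, gold_phase.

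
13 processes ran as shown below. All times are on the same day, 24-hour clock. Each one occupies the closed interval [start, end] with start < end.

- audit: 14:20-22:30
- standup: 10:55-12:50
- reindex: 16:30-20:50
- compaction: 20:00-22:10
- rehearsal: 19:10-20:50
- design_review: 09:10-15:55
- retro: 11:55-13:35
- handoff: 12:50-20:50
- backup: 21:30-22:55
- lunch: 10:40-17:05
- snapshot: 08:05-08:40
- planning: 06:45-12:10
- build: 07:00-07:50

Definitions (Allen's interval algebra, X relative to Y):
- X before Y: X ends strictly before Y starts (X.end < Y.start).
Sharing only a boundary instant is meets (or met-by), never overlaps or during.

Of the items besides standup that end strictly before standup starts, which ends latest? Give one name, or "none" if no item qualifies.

snapshot

Target standup = [10:55, 12:50].
audit [14:20, 22:30] → after → excluded.
backup [21:30, 22:55] → after → excluded.
build [07:00, 07:50] → before → candidate.
compaction [20:00, 22:10] → after → excluded.
design_review [09:10, 15:55] → contains → excluded.
handoff [12:50, 20:50] → met-by → excluded.
lunch [10:40, 17:05] → contains → excluded.
planning [06:45, 12:10] → overlaps → excluded.
rehearsal [19:10, 20:50] → after → excluded.
reindex [16:30, 20:50] → after → excluded.
retro [11:55, 13:35] → overlapped-by → excluded.
snapshot [08:05, 08:40] → before → candidate.
Among candidates, latest end is 08:40 → snapshot.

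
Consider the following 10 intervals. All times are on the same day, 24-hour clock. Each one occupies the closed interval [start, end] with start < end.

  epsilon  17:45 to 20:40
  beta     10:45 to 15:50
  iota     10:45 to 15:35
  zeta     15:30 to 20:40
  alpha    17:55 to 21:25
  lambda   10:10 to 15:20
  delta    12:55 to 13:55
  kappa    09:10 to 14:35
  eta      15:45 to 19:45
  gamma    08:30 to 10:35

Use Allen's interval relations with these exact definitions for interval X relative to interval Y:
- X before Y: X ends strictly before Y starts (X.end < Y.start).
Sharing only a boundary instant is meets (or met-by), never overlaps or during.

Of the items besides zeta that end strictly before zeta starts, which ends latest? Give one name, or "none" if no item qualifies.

Target zeta = [15:30, 20:40].
alpha [17:55, 21:25] → overlapped-by → excluded.
beta [10:45, 15:50] → overlaps → excluded.
delta [12:55, 13:55] → before → candidate.
epsilon [17:45, 20:40] → finishes → excluded.
eta [15:45, 19:45] → during → excluded.
gamma [08:30, 10:35] → before → candidate.
iota [10:45, 15:35] → overlaps → excluded.
kappa [09:10, 14:35] → before → candidate.
lambda [10:10, 15:20] → before → candidate.
Among candidates, latest end is 15:20 → lambda.

lambda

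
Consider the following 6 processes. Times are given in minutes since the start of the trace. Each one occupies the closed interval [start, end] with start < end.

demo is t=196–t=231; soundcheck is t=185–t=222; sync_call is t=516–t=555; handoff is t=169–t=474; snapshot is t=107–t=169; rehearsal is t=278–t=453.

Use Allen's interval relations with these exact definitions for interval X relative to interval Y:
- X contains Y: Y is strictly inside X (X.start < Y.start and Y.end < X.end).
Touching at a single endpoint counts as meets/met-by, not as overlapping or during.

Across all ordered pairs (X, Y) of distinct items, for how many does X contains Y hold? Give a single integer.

3

Checking all 30 ordered pairs for relation 'contains'; matching pairs in alphabetical order:
(handoff, demo): handoff contains demo ✓
(handoff, rehearsal): handoff contains rehearsal ✓
(handoff, soundcheck): handoff contains soundcheck ✓
Count: 3.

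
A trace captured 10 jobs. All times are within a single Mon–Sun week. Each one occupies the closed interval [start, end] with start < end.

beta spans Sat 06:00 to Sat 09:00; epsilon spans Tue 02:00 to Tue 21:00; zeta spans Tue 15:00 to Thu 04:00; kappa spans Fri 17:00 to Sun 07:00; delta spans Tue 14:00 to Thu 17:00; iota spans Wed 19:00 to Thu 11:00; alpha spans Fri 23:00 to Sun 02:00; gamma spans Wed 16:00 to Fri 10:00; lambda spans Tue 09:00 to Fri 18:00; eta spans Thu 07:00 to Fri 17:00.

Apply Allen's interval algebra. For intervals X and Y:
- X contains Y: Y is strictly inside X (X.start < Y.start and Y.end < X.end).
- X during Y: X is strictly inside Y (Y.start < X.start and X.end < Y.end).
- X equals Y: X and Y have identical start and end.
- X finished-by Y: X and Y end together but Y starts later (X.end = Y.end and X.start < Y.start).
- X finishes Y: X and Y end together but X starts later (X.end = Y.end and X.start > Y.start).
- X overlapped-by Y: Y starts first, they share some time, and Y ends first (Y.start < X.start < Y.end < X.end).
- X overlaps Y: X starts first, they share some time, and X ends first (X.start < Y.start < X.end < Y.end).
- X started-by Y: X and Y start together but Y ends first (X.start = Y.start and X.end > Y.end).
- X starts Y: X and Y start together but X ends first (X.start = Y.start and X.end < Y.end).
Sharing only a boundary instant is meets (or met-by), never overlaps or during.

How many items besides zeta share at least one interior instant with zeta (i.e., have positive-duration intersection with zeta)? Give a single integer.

Target zeta = [Tue 15:00, Thu 04:00].
alpha [Fri 23:00, Sun 02:00] → after → no.
beta [Sat 06:00, Sat 09:00] → after → no.
delta [Tue 14:00, Thu 17:00] → contains → counts.
epsilon [Tue 02:00, Tue 21:00] → overlaps → counts.
eta [Thu 07:00, Fri 17:00] → after → no.
gamma [Wed 16:00, Fri 10:00] → overlapped-by → counts.
iota [Wed 19:00, Thu 11:00] → overlapped-by → counts.
kappa [Fri 17:00, Sun 07:00] → after → no.
lambda [Tue 09:00, Fri 18:00] → contains → counts.
Total: 5.

5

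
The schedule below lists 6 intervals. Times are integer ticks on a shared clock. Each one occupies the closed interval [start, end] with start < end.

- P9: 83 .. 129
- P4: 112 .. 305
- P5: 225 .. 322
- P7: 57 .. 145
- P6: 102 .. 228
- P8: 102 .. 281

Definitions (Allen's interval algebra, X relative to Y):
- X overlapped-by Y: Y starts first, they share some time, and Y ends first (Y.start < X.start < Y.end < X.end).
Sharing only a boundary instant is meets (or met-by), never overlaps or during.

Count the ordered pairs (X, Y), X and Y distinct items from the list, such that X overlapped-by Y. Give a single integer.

Checking all 30 ordered pairs for relation 'overlapped-by'; matching pairs in alphabetical order:
(P4, P6): P4 overlapped-by P6 ✓
(P4, P7): P4 overlapped-by P7 ✓
(P4, P8): P4 overlapped-by P8 ✓
(P4, P9): P4 overlapped-by P9 ✓
(P5, P4): P5 overlapped-by P4 ✓
(P5, P6): P5 overlapped-by P6 ✓
(P5, P8): P5 overlapped-by P8 ✓
(P6, P7): P6 overlapped-by P7 ✓
(P6, P9): P6 overlapped-by P9 ✓
(P8, P7): P8 overlapped-by P7 ✓
(P8, P9): P8 overlapped-by P9 ✓
Count: 11.

11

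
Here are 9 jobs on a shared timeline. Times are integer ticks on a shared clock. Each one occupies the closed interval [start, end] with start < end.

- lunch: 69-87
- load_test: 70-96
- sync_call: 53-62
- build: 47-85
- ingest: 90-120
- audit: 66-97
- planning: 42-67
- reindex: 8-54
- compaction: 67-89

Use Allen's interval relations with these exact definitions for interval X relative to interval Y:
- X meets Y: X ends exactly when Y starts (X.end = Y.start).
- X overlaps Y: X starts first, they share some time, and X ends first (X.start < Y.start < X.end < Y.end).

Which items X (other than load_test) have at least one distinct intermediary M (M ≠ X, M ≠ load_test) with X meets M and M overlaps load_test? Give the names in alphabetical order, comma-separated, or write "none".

Target load_test = [70, 96].
Intermediaries M with M overlaps load_test: build, compaction, lunch.
Via build — items with X meets build: none.
Via compaction — items with X meets compaction: planning.
Via lunch — items with X meets lunch: none.
Union: planning.

planning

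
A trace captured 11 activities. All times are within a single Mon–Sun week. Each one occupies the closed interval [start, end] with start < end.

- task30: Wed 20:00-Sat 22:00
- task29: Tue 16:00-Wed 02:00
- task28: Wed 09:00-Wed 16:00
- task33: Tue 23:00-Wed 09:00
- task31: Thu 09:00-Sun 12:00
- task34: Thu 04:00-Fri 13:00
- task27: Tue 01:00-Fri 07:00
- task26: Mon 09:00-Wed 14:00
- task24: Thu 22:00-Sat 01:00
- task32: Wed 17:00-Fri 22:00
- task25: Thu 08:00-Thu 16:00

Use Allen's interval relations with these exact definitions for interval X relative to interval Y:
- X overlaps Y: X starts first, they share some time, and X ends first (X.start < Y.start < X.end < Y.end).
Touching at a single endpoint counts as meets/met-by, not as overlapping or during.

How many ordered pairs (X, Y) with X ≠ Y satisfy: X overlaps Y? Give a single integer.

Checking all 110 ordered pairs for relation 'overlaps'; matching pairs in alphabetical order:
(task25, task31): task25 overlaps task31 ✓
(task26, task27): task26 overlaps task27 ✓
(task26, task28): task26 overlaps task28 ✓
(task27, task24): task27 overlaps task24 ✓
(task27, task30): task27 overlaps task30 ✓
(task27, task31): task27 overlaps task31 ✓
(task27, task32): task27 overlaps task32 ✓
(task27, task34): task27 overlaps task34 ✓
(task29, task33): task29 overlaps task33 ✓
(task30, task31): task30 overlaps task31 ✓
(task32, task24): task32 overlaps task24 ✓
(task32, task30): task32 overlaps task30 ✓
(task32, task31): task32 overlaps task31 ✓
(task34, task24): task34 overlaps task24 ✓
(task34, task31): task34 overlaps task31 ✓
Count: 15.

15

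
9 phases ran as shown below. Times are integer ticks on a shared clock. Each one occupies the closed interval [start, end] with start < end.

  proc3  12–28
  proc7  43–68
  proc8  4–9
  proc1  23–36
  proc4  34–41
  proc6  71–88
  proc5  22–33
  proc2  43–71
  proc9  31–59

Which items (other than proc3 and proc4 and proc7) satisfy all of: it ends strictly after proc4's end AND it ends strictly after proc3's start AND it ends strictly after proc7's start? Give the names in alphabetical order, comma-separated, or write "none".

proc2, proc6, proc9

Conditions: its end is strictly after proc4's end (X.end > 41) AND its end is strictly after proc3's start (X.end > 12) AND its end is strictly after proc7's start (X.end > 43).
proc1: end 36 > 41? ✗; end 36 > 12? ✓; end 36 > 43? ✗ → no.
proc2: end 71 > 41? ✓; end 71 > 12? ✓; end 71 > 43? ✓ → yes.
proc5: end 33 > 41? ✗; end 33 > 12? ✓; end 33 > 43? ✗ → no.
proc6: end 88 > 41? ✓; end 88 > 12? ✓; end 88 > 43? ✓ → yes.
proc8: end 9 > 41? ✗; end 9 > 12? ✗; end 9 > 43? ✗ → no.
proc9: end 59 > 41? ✓; end 59 > 12? ✓; end 59 > 43? ✓ → yes.
Result: proc2, proc6, proc9.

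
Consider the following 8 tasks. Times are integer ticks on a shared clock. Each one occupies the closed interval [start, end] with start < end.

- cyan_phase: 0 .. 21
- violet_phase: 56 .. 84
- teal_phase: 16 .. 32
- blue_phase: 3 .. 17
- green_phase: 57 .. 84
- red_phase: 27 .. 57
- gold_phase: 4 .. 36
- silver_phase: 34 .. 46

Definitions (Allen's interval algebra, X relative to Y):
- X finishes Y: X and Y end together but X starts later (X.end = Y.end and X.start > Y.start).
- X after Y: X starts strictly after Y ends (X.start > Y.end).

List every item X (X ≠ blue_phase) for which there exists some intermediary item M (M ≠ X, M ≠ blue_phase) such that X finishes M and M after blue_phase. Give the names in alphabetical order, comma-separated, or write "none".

Target blue_phase = [3, 17].
Intermediaries M with M after blue_phase: green_phase, red_phase, silver_phase, violet_phase.
Via green_phase — items with X finishes green_phase: none.
Via red_phase — items with X finishes red_phase: none.
Via silver_phase — items with X finishes silver_phase: none.
Via violet_phase — items with X finishes violet_phase: green_phase.
Union: green_phase.

green_phase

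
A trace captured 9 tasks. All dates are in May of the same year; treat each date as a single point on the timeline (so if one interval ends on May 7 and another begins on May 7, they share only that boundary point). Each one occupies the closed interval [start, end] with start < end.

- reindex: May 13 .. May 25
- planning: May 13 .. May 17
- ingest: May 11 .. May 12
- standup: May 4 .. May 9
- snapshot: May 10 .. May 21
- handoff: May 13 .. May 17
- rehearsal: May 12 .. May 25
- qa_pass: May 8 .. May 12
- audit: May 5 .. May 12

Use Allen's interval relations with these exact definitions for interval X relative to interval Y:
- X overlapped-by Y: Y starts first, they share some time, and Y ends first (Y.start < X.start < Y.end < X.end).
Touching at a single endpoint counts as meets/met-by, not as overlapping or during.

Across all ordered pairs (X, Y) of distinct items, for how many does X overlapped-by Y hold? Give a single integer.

6

Checking all 72 ordered pairs for relation 'overlapped-by'; matching pairs in alphabetical order:
(audit, standup): audit overlapped-by standup ✓
(qa_pass, standup): qa_pass overlapped-by standup ✓
(rehearsal, snapshot): rehearsal overlapped-by snapshot ✓
(reindex, snapshot): reindex overlapped-by snapshot ✓
(snapshot, audit): snapshot overlapped-by audit ✓
(snapshot, qa_pass): snapshot overlapped-by qa_pass ✓
Count: 6.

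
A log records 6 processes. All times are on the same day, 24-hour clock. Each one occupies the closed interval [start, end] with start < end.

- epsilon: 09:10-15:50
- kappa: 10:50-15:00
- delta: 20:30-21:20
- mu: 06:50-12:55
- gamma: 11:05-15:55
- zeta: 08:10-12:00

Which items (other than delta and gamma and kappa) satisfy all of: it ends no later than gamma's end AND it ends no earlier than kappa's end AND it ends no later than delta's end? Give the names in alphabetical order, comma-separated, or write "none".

Conditions: its end is no later than gamma's end (X.end <= 15:55) AND its end is no earlier than kappa's end (X.end >= 15:00) AND its end is no later than delta's end (X.end <= 21:20).
epsilon: end 15:50 <= 15:55? ✓; end 15:50 >= 15:00? ✓; end 15:50 <= 21:20? ✓ → yes.
mu: end 12:55 <= 15:55? ✓; end 12:55 >= 15:00? ✗; end 12:55 <= 21:20? ✓ → no.
zeta: end 12:00 <= 15:55? ✓; end 12:00 >= 15:00? ✗; end 12:00 <= 21:20? ✓ → no.
Result: epsilon.

epsilon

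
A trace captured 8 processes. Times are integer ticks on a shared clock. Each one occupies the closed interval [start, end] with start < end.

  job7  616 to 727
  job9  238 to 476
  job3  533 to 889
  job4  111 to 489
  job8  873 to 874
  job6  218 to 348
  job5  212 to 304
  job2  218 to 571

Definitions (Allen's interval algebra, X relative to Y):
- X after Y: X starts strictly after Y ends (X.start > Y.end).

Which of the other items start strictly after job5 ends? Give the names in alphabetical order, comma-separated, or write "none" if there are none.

Target job5 = [212, 304].
job2 [218, 571] → overlapped-by → no.
job3 [533, 889] → after → yes.
job4 [111, 489] → contains → no.
job6 [218, 348] → overlapped-by → no.
job7 [616, 727] → after → yes.
job8 [873, 874] → after → yes.
job9 [238, 476] → overlapped-by → no.
Result: job3, job7, job8.

job3, job7, job8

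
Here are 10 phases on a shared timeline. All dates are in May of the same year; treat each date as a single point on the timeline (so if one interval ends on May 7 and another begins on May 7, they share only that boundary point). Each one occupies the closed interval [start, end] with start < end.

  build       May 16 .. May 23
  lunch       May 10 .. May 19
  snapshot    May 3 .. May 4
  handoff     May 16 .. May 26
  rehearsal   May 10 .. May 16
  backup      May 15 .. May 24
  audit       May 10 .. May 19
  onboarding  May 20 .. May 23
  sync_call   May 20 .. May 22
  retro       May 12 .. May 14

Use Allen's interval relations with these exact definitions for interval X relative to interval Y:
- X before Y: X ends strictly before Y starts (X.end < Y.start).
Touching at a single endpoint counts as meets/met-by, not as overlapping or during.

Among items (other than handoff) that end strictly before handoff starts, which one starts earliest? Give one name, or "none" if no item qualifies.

Target handoff = [May 16, May 26].
audit [May 10, May 19] → overlaps → excluded.
backup [May 15, May 24] → overlaps → excluded.
build [May 16, May 23] → starts → excluded.
lunch [May 10, May 19] → overlaps → excluded.
onboarding [May 20, May 23] → during → excluded.
rehearsal [May 10, May 16] → meets → excluded.
retro [May 12, May 14] → before → candidate.
snapshot [May 3, May 4] → before → candidate.
sync_call [May 20, May 22] → during → excluded.
Among candidates, earliest start is May 3 → snapshot.

snapshot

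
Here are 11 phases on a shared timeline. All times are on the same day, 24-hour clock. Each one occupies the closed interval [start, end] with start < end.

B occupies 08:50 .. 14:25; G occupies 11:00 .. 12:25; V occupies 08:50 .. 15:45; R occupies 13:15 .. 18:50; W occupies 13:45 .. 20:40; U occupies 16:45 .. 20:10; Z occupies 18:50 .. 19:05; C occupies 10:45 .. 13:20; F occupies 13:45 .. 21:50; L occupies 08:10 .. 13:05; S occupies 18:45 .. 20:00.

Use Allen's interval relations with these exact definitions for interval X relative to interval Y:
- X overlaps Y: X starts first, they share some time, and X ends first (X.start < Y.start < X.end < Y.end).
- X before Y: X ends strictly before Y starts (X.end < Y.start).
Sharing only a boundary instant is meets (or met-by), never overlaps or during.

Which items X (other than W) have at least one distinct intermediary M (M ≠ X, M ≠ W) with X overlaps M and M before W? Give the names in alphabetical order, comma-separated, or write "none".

L

Target W = [13:45, 20:40].
Intermediaries M with M before W: C, G, L.
Via C — items with X overlaps C: L.
Via G — items with X overlaps G: none.
Via L — items with X overlaps L: none.
Union: L.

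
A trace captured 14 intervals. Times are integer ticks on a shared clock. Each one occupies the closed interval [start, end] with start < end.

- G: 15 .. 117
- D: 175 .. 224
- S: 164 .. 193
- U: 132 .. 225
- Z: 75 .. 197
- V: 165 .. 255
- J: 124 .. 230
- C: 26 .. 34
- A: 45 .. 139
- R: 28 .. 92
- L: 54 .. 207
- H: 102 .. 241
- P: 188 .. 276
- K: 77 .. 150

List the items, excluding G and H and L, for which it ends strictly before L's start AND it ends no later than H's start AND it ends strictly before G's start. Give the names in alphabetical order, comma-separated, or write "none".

none

Conditions: its end is strictly before L's start (X.end < 54) AND its end is no later than H's start (X.end <= 102) AND its end is strictly before G's start (X.end < 15).
A: end 139 < 54? ✗; end 139 <= 102? ✗; end 139 < 15? ✗ → no.
C: end 34 < 54? ✓; end 34 <= 102? ✓; end 34 < 15? ✗ → no.
D: end 224 < 54? ✗; end 224 <= 102? ✗; end 224 < 15? ✗ → no.
J: end 230 < 54? ✗; end 230 <= 102? ✗; end 230 < 15? ✗ → no.
K: end 150 < 54? ✗; end 150 <= 102? ✗; end 150 < 15? ✗ → no.
P: end 276 < 54? ✗; end 276 <= 102? ✗; end 276 < 15? ✗ → no.
R: end 92 < 54? ✗; end 92 <= 102? ✓; end 92 < 15? ✗ → no.
S: end 193 < 54? ✗; end 193 <= 102? ✗; end 193 < 15? ✗ → no.
U: end 225 < 54? ✗; end 225 <= 102? ✗; end 225 < 15? ✗ → no.
V: end 255 < 54? ✗; end 255 <= 102? ✗; end 255 < 15? ✗ → no.
Z: end 197 < 54? ✗; end 197 <= 102? ✗; end 197 < 15? ✗ → no.
Result: none.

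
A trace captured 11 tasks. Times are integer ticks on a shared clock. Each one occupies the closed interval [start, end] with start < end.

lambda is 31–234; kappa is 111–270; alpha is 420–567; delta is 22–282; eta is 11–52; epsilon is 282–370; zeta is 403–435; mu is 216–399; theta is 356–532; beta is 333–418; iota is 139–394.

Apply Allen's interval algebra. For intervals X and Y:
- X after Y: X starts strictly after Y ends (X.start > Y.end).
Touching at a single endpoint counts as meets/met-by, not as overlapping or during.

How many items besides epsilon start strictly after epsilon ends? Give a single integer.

2

Target epsilon = [282, 370].
alpha [420, 567] → after → counts.
beta [333, 418] → overlapped-by → no.
delta [22, 282] → meets → no.
eta [11, 52] → before → no.
iota [139, 394] → contains → no.
kappa [111, 270] → before → no.
lambda [31, 234] → before → no.
mu [216, 399] → contains → no.
theta [356, 532] → overlapped-by → no.
zeta [403, 435] → after → counts.
Total: 2.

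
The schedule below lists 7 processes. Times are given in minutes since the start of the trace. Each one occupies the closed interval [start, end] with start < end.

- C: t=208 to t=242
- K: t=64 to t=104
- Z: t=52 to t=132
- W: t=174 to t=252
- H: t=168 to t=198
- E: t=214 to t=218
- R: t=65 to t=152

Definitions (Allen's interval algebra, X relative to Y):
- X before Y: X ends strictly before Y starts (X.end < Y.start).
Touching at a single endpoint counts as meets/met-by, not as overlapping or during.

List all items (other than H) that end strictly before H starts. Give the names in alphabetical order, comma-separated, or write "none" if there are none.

K, R, Z

Target H = [t=168, t=198].
C [t=208, t=242] → after → no.
E [t=214, t=218] → after → no.
K [t=64, t=104] → before → yes.
R [t=65, t=152] → before → yes.
W [t=174, t=252] → overlapped-by → no.
Z [t=52, t=132] → before → yes.
Result: K, R, Z.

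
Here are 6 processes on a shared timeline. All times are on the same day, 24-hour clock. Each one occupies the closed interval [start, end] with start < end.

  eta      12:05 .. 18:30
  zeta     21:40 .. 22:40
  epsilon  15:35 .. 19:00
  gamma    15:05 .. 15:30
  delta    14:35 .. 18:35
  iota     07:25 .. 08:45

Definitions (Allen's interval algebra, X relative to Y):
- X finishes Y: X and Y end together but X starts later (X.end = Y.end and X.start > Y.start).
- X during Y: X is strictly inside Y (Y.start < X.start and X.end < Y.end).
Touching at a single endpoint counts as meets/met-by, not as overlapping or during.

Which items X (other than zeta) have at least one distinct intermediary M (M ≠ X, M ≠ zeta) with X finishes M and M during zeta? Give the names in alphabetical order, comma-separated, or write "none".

Target zeta = [21:40, 22:40].
Intermediaries M with M during zeta: none.
Union: none.

none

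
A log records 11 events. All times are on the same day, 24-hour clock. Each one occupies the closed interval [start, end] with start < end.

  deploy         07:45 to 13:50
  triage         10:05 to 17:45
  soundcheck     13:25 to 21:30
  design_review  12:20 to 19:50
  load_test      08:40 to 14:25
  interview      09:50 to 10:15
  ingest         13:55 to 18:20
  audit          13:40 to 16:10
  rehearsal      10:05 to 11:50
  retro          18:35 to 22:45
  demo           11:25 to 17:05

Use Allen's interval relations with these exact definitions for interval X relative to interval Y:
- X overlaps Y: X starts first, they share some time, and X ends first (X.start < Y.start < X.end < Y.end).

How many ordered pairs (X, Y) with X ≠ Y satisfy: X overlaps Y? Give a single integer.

25

Checking all 110 ordered pairs for relation 'overlaps'; matching pairs in alphabetical order:
(audit, ingest): audit overlaps ingest ✓
(demo, design_review): demo overlaps design_review ✓
(demo, ingest): demo overlaps ingest ✓
(demo, soundcheck): demo overlaps soundcheck ✓
(deploy, audit): deploy overlaps audit ✓
(deploy, demo): deploy overlaps demo ✓
(deploy, design_review): deploy overlaps design_review ✓
(deploy, load_test): deploy overlaps load_test ✓
(deploy, soundcheck): deploy overlaps soundcheck ✓
(deploy, triage): deploy overlaps triage ✓
(design_review, retro): design_review overlaps retro ✓
(design_review, soundcheck): design_review overlaps soundcheck ✓
(interview, rehearsal): interview overlaps rehearsal ✓
(interview, triage): interview overlaps triage ✓
(load_test, audit): load_test overlaps audit ✓
(load_test, demo): load_test overlaps demo ✓
(load_test, design_review): load_test overlaps design_review ✓
(load_test, ingest): load_test overlaps ingest ✓
(load_test, soundcheck): load_test overlaps soundcheck ✓
(load_test, triage): load_test overlaps triage ✓
(rehearsal, demo): rehearsal overlaps demo ✓
(soundcheck, retro): soundcheck overlaps retro ✓
(triage, design_review): triage overlaps design_review ✓
(triage, ingest): triage overlaps ingest ✓
... plus 1 further pairs not listed.
Count: 25.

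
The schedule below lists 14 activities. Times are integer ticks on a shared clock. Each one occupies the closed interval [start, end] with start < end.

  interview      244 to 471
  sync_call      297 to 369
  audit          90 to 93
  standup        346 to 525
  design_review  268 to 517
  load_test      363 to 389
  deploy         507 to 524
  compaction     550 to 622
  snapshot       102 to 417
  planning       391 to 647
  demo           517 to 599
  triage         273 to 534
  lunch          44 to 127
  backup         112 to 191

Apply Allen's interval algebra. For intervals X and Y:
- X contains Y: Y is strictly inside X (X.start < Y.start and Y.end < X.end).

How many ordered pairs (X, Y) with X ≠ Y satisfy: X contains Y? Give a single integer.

Checking all 182 ordered pairs for relation 'contains'; matching pairs in alphabetical order:
(design_review, load_test): design_review contains load_test ✓
(design_review, sync_call): design_review contains sync_call ✓
(interview, load_test): interview contains load_test ✓
(interview, sync_call): interview contains sync_call ✓
(lunch, audit): lunch contains audit ✓
(planning, compaction): planning contains compaction ✓
(planning, demo): planning contains demo ✓
(planning, deploy): planning contains deploy ✓
(snapshot, backup): snapshot contains backup ✓
(snapshot, load_test): snapshot contains load_test ✓
(snapshot, sync_call): snapshot contains sync_call ✓
(standup, deploy): standup contains deploy ✓
(standup, load_test): standup contains load_test ✓
(triage, deploy): triage contains deploy ✓
(triage, load_test): triage contains load_test ✓
(triage, standup): triage contains standup ✓
(triage, sync_call): triage contains sync_call ✓
Count: 17.

17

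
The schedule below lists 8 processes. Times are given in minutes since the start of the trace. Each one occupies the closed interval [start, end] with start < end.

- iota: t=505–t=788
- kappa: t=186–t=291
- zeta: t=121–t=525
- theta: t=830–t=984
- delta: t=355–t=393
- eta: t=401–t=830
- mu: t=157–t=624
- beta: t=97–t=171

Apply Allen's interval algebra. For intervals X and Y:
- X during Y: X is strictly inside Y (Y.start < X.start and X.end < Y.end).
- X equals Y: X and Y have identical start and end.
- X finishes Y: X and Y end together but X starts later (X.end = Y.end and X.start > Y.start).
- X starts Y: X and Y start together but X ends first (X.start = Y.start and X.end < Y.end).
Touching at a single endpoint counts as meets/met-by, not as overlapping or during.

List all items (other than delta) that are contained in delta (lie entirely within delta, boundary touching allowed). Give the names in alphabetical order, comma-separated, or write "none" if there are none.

none

Target delta = [t=355, t=393].
beta [t=97, t=171] → before → no.
eta [t=401, t=830] → after → no.
iota [t=505, t=788] → after → no.
kappa [t=186, t=291] → before → no.
mu [t=157, t=624] → contains → no.
theta [t=830, t=984] → after → no.
zeta [t=121, t=525] → contains → no.
Result: none.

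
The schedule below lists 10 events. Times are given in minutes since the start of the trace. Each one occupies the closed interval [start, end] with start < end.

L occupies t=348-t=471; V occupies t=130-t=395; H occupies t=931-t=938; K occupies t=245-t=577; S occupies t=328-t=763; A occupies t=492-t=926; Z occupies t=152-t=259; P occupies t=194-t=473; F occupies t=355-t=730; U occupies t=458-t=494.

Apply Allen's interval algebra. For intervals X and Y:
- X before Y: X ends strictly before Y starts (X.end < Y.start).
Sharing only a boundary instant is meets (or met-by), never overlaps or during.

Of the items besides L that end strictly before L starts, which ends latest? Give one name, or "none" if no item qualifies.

Z

Target L = [t=348, t=471].
A [t=492, t=926] → after → excluded.
F [t=355, t=730] → overlapped-by → excluded.
H [t=931, t=938] → after → excluded.
K [t=245, t=577] → contains → excluded.
P [t=194, t=473] → contains → excluded.
S [t=328, t=763] → contains → excluded.
U [t=458, t=494] → overlapped-by → excluded.
V [t=130, t=395] → overlaps → excluded.
Z [t=152, t=259] → before → candidate.
Among candidates, latest end is t=259 → Z.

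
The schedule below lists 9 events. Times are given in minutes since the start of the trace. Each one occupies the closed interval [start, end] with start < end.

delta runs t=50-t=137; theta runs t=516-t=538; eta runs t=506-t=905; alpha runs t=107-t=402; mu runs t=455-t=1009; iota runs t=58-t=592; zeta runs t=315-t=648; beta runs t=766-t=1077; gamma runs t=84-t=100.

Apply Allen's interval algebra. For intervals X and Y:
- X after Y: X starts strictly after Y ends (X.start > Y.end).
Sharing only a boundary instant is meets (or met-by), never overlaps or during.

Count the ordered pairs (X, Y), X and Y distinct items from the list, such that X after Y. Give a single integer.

18

Checking all 72 ordered pairs for relation 'after'; matching pairs in alphabetical order:
(alpha, gamma): alpha after gamma ✓
(beta, alpha): beta after alpha ✓
(beta, delta): beta after delta ✓
(beta, gamma): beta after gamma ✓
(beta, iota): beta after iota ✓
(beta, theta): beta after theta ✓
(beta, zeta): beta after zeta ✓
(eta, alpha): eta after alpha ✓
(eta, delta): eta after delta ✓
(eta, gamma): eta after gamma ✓
(mu, alpha): mu after alpha ✓
(mu, delta): mu after delta ✓
(mu, gamma): mu after gamma ✓
(theta, alpha): theta after alpha ✓
(theta, delta): theta after delta ✓
(theta, gamma): theta after gamma ✓
(zeta, delta): zeta after delta ✓
(zeta, gamma): zeta after gamma ✓
Count: 18.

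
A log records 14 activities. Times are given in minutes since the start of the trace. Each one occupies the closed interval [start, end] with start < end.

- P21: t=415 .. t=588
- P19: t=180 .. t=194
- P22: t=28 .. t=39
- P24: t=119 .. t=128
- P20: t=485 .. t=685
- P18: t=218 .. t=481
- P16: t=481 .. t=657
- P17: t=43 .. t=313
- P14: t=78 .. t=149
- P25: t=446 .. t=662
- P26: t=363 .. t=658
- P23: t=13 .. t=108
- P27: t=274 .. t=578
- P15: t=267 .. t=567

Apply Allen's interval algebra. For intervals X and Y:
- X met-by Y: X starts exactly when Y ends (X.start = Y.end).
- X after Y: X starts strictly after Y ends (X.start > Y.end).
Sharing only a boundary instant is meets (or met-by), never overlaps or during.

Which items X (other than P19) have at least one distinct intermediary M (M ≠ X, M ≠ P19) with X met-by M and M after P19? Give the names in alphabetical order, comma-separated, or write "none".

Target P19 = [t=180, t=194].
Intermediaries M with M after P19: P15, P16, P18, P20, P21, P25, P26, P27.
Via P15 — items with X met-by P15: none.
Via P16 — items with X met-by P16: none.
Via P18 — items with X met-by P18: P16.
Via P20 — items with X met-by P20: none.
Via P21 — items with X met-by P21: none.
Via P25 — items with X met-by P25: none.
Via P26 — items with X met-by P26: none.
Via P27 — items with X met-by P27: none.
Union: P16.

P16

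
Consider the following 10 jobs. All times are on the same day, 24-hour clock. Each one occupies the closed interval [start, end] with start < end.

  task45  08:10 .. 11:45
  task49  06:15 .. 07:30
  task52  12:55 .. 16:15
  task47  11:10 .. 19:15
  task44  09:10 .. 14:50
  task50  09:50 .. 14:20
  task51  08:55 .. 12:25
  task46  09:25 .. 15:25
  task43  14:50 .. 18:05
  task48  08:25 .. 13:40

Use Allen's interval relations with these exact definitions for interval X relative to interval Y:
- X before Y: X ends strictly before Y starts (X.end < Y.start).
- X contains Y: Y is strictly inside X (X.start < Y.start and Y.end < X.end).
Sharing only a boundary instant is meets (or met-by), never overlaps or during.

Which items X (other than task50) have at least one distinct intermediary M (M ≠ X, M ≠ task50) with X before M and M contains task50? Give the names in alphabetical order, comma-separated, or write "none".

Target task50 = [09:50, 14:20].
Intermediaries M with M contains task50: task44, task46.
Via task44 — items with X before task44: task49.
Via task46 — items with X before task46: task49.
Union: task49.

task49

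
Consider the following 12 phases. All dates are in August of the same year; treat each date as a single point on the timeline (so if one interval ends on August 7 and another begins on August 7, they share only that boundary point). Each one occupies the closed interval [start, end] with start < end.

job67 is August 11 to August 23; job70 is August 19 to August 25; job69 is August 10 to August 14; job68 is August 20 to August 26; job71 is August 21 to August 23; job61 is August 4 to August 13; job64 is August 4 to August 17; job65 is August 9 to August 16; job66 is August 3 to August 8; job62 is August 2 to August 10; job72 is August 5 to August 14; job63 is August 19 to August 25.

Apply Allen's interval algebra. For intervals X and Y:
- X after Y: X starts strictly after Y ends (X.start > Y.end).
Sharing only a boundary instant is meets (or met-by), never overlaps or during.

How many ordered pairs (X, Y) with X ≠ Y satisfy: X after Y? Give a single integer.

32

Checking all 132 ordered pairs for relation 'after'; matching pairs in alphabetical order:
(job63, job61): job63 after job61 ✓
(job63, job62): job63 after job62 ✓
(job63, job64): job63 after job64 ✓
(job63, job65): job63 after job65 ✓
(job63, job66): job63 after job66 ✓
(job63, job69): job63 after job69 ✓
(job63, job72): job63 after job72 ✓
(job65, job66): job65 after job66 ✓
(job67, job62): job67 after job62 ✓
(job67, job66): job67 after job66 ✓
(job68, job61): job68 after job61 ✓
(job68, job62): job68 after job62 ✓
(job68, job64): job68 after job64 ✓
(job68, job65): job68 after job65 ✓
(job68, job66): job68 after job66 ✓
(job68, job69): job68 after job69 ✓
(job68, job72): job68 after job72 ✓
(job69, job66): job69 after job66 ✓
(job70, job61): job70 after job61 ✓
(job70, job62): job70 after job62 ✓
(job70, job64): job70 after job64 ✓
(job70, job65): job70 after job65 ✓
(job70, job66): job70 after job66 ✓
(job70, job69): job70 after job69 ✓
... plus 8 further pairs not listed.
Count: 32.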